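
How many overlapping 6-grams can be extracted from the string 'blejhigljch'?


String 'blejhigljch' has length L = 11.
Number of overlapping n-grams = L - n + 1
Substituting: 11 - 6 + 1 = 6

6


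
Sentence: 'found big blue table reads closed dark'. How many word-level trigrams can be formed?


Word trigrams from [7] words:
  Trigram 1: (found big blue)
  Trigram 2: (big blue table)
  Trigram 3: (blue table reads)
  Trigram 4: (table reads closed)
  Trigram 5: (reads closed dark)
Total word trigrams: 7 - 2 = 5

5


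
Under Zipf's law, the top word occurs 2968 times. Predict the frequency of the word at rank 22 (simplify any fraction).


Zipf's law: freq(rank) = f1 / rank
f1 = 2968, rank = 22
freq = 2968 / 22
GCD(2968, 22) = 2
Simplified: 1484/11

1484/11


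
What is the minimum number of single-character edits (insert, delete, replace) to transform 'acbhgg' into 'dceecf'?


Building DP table for s1='acbhgg' (len 6) and s2='dceecf' (len 6):
       d  c  e  e  c  f
    0  1  2  3  4  5  6
  a 1  1  2  3  4  5  6
  c 2  2  1  2  3  4  5
  b 3  3  2  2  3  4  5
  h 4  4  3  3  3  4  5
  g 5  5  4  4  4  4  5
  g 6  6  5  5  5  5  5
Edit distance = dp[6][6] = 5

5


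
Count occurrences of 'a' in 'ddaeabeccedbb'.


Scanning 'ddaeabeccedbb' for 'a':
  Position 2: 'a' -> MATCH (count: 1)
  Position 4: 'a' -> MATCH (count: 2)
Total occurrences of 'a': 2

2


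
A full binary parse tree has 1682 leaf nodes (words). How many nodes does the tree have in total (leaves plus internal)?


Leaf nodes (terminals): 1682
Internal nodes = n - 1 = 1682 - 1 = 1681
Total = leaves + internal = 1682 + 1681 = 3363

3363


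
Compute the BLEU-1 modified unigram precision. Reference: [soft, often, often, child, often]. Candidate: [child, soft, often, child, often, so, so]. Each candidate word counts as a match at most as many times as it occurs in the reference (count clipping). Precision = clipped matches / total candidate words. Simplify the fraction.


Reference word counts: {'child': 1, 'often': 3, 'soft': 1}
Checking each candidate word (with clipping):
  'child' -> in reference (ref count 1, used 1/1) -> match (matches: 1)
  'soft' -> in reference (ref count 1, used 1/1) -> match (matches: 2)
  'often' -> in reference (ref count 3, used 1/3) -> match (matches: 3)
  'child' -> ref count 1 already used up (1/1) -> clipped, no match (matches: 3)
  'often' -> in reference (ref count 3, used 2/3) -> match (matches: 4)
  'so' -> not in reference -> no match (matches: 4)
  'so' -> not in reference -> no match (matches: 4)
Clipped matches: 4, Candidate length: 7
Precision = 4/7

4/7


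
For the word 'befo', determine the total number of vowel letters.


Scanning each character of 'befo':
  Position 1: 'b' -> consonant (running count: 0)
  Position 2: 'e' -> vowel (running count: 1)
  Position 3: 'f' -> consonant (running count: 1)
  Position 4: 'o' -> vowel (running count: 2)
Total vowels: 2

2


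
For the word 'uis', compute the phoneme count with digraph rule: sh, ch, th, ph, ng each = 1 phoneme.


Parsing 'uis' greedily, digraphs first:
  'u' -> vowel phoneme (phonemes so far: 1)
  'i' -> vowel phoneme (phonemes so far: 2)
  's' -> consonant phoneme (phonemes so far: 3)
Total phonemes: 3

3


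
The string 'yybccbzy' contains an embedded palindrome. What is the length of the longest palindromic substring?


Scanning 'yybccbzy' for palindromic substrings.
Substring at positions 2-5: 'bccb'.
Check: reverse('bccb') = 'bccb' -> palindrome confirmed.
Neighbouring characters ('y' / 'z') break symmetry, so it cannot extend further.
No longer palindromic substring exists; longest length = 4

4


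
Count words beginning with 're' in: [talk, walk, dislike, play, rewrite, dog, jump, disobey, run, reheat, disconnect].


Checking each word for prefix 're':
  'talk' -> no (count: 0)
  'walk' -> no (count: 0)
  'dislike' -> no (count: 0)
  'play' -> no (count: 0)
  'rewrite' -> YES, starts with 're' (count: 1)
  'dog' -> no (count: 1)
  'jump' -> no (count: 1)
  'disobey' -> no (count: 1)
  'run' -> no (count: 1)
  'reheat' -> YES, starts with 're' (count: 2)
  'disconnect' -> no (count: 2)
Total with prefix 're': 2

2


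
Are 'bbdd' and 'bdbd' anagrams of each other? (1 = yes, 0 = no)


Sort characters of 'bbdd': 'bbdd'
Sort characters of 'bdbd': 'bbdd'
Sorted forms match -> they ARE anagrams
Result: 1

1


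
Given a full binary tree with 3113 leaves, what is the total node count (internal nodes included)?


Leaf nodes (terminals): 3113
Internal nodes = n - 1 = 3113 - 1 = 3112
Total = leaves + internal = 3113 + 3112 = 6225

6225


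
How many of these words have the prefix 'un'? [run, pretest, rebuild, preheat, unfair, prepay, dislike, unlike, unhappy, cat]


Checking each word for prefix 'un':
  'run' -> no (count: 0)
  'pretest' -> no (count: 0)
  'rebuild' -> no (count: 0)
  'preheat' -> no (count: 0)
  'unfair' -> YES, starts with 'un' (count: 1)
  'prepay' -> no (count: 1)
  'dislike' -> no (count: 1)
  'unlike' -> YES, starts with 'un' (count: 2)
  'unhappy' -> YES, starts with 'un' (count: 3)
  'cat' -> no (count: 3)
Total with prefix 'un': 3

3


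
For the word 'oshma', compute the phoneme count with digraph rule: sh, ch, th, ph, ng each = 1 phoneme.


Parsing 'oshma' greedily, digraphs first:
  'o' -> vowel phoneme (phonemes so far: 1)
  'sh' -> digraph (1 consonant phoneme) (phonemes so far: 2)
  'm' -> consonant phoneme (phonemes so far: 3)
  'a' -> vowel phoneme (phonemes so far: 4)
Total phonemes: 4

4


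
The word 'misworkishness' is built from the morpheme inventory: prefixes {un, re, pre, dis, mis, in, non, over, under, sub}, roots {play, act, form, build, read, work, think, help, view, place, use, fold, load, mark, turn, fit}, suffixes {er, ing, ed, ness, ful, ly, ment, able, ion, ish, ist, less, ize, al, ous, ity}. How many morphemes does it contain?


Segmenting 'misworkishness' against the inventory:
  'mis' -> prefix (morpheme 1)
  'work' -> root (morpheme 2)
  'ish' -> suffix (morpheme 3)
  'ness' -> suffix (morpheme 4)
Total morphemes: 4

4


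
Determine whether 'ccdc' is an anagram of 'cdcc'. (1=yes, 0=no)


Sort characters of 'ccdc': 'cccd'
Sort characters of 'cdcc': 'cccd'
Sorted forms match -> they ARE anagrams
Result: 1

1


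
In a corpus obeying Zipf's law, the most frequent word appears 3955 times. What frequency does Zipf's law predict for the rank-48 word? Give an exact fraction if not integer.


Zipf's law: freq(rank) = f1 / rank
f1 = 3955, rank = 48
freq = 3955 / 48
GCD(3955, 48) = 1
Simplified: 3955/48

3955/48


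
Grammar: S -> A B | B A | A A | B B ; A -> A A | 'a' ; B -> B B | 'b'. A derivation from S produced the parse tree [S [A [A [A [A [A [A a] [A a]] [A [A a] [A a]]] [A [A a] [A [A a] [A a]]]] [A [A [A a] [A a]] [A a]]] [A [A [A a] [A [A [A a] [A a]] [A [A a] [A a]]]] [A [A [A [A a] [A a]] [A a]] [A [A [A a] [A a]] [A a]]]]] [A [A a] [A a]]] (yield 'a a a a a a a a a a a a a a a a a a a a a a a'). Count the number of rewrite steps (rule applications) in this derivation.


Every bracketed nonterminal node [X ...] in the tree is produced by exactly one rule application.
Reading the tree off as a leftmost derivation:
  Step 1: S  =>  A A   (applied S -> A A)
  Step 2: A A  =>  A A A   (applied A -> A A)
  Step 3: A A A  =>  A A A A   (applied A -> A A)
  Step 4: A A A A  =>  A A A A A   (applied A -> A A)
  Step 5: A A A A A  =>  A A A A A A   (applied A -> A A)
  Step 6: A A A A A A  =>  A A A A A A A   (applied A -> A A)
  Step 7: A A A A A A A  =>  a A A A A A A   (applied A -> a)
  Step 8: a A A A A A A  =>  a a A A A A A   (applied A -> a)
  Step 9: a a A A A A A  =>  a a A A A A A A   (applied A -> A A)
  Step 10: a a A A A A A A  =>  a a a A A A A A   (applied A -> a)
  Step 11: a a a A A A A A  =>  a a a a A A A A   (applied A -> a)
  Step 12: a a a a A A A A  =>  a a a a A A A A A   (applied A -> A A)
  Step 13: a a a a A A A A A  =>  a a a a a A A A A   (applied A -> a)
  Step 14: a a a a a A A A A  =>  a a a a a A A A A A   (applied A -> A A)
  Step 15: a a a a a A A A A A  =>  a a a a a a A A A A   (applied A -> a)
  Step 16: a a a a a a A A A A  =>  a a a a a a a A A A   (applied A -> a)
  Step 17: a a a a a a a A A A  =>  a a a a a a a A A A A   (applied A -> A A)
  Step 18: a a a a a a a A A A A  =>  a a a a a a a A A A A A   (applied A -> A A)
  Step 19: a a a a a a a A A A A A  =>  a a a a a a a a A A A A   (applied A -> a)
  Step 20: a a a a a a a a A A A A  =>  a a a a a a a a a A A A   (applied A -> a)
  Step 21: a a a a a a a a a A A A  =>  a a a a a a a a a a A A   (applied A -> a)
  Step 22: a a a a a a a a a a A A  =>  a a a a a a a a a a A A A   (applied A -> A A)
  Step 23: a a a a a a a a a a A A A  =>  a a a a a a a a a a A A A A   (applied A -> A A)
  Step 24: a a a a a a a a a a A A A A  =>  a a a a a a a a a a a A A A   (applied A -> a)
  Step 25: a a a a a a a a a a a A A A  =>  a a a a a a a a a a a A A A A   (applied A -> A A)
  Step 26: a a a a a a a a a a a A A A A  =>  a a a a a a a a a a a A A A A A   (applied A -> A A)
  Step 27: a a a a a a a a a a a A A A A A  =>  a a a a a a a a a a a a A A A A   (applied A -> a)
  Step 28: a a a a a a a a a a a a A A A A  =>  a a a a a a a a a a a a a A A A   (applied A -> a)
  Step 29: a a a a a a a a a a a a a A A A  =>  a a a a a a a a a a a a a A A A A   (applied A -> A A)
  Step 30: a a a a a a a a a a a a a A A A A  =>  a a a a a a a a a a a a a a A A A   (applied A -> a)
  Step 31: a a a a a a a a a a a a a a A A A  =>  a a a a a a a a a a a a a a a A A   (applied A -> a)
  Step 32: a a a a a a a a a a a a a a a A A  =>  a a a a a a a a a a a a a a a A A A   (applied A -> A A)
  Step 33: a a a a a a a a a a a a a a a A A A  =>  a a a a a a a a a a a a a a a A A A A   (applied A -> A A)
  Step 34: a a a a a a a a a a a a a a a A A A A  =>  a a a a a a a a a a a a a a a A A A A A   (applied A -> A A)
  Step 35: a a a a a a a a a a a a a a a A A A A A  =>  a a a a a a a a a a a a a a a a A A A A   (applied A -> a)
  Step 36: a a a a a a a a a a a a a a a a A A A A  =>  a a a a a a a a a a a a a a a a a A A A   (applied A -> a)
  Step 37: a a a a a a a a a a a a a a a a a A A A  =>  a a a a a a a a a a a a a a a a a a A A   (applied A -> a)
  Step 38: a a a a a a a a a a a a a a a a a a A A  =>  a a a a a a a a a a a a a a a a a a A A A   (applied A -> A A)
  Step 39: a a a a a a a a a a a a a a a a a a A A A  =>  a a a a a a a a a a a a a a a a a a A A A A   (applied A -> A A)
  Step 40: a a a a a a a a a a a a a a a a a a A A A A  =>  a a a a a a a a a a a a a a a a a a a A A A   (applied A -> a)
  Step 41: a a a a a a a a a a a a a a a a a a a A A A  =>  a a a a a a a a a a a a a a a a a a a a A A   (applied A -> a)
  Step 42: a a a a a a a a a a a a a a a a a a a a A A  =>  a a a a a a a a a a a a a a a a a a a a a A   (applied A -> a)
  Step 43: a a a a a a a a a a a a a a a a a a a a a A  =>  a a a a a a a a a a a a a a a a a a a a a A A   (applied A -> A A)
  Step 44: a a a a a a a a a a a a a a a a a a a a a A A  =>  a a a a a a a a a a a a a a a a a a a a a a A   (applied A -> a)
  Step 45: a a a a a a a a a a a a a a a a a a a a a a A  =>  a a a a a a a a a a a a a a a a a a a a a a a   (applied A -> a)
Final yield: a a a a a a a a a a a a a a a a a a a a a a a
Total rewrite steps: 45

45


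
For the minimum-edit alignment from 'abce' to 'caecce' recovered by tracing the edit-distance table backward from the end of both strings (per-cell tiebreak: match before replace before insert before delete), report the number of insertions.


Edit distance = 3. Backtracking from cell (4, 6) with preference match > replace > insert > delete,
then listing the resulting alignment 'abce' -> 'caecce' left to right:
  Step 1: insert 'c' [insertion #1]
  Step 2: keep 'a'
  Step 3: insert 'e' [insertion #2]
  Step 4: replace b->c
  Step 5: keep 'c'
  Step 6: keep 'e'
Total insertions: 2

2


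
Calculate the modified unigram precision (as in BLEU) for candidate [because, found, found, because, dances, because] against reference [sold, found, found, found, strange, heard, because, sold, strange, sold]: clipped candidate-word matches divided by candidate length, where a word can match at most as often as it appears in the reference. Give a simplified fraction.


Reference word counts: {'because': 1, 'found': 3, 'heard': 1, 'sold': 3, 'strange': 2}
Checking each candidate word (with clipping):
  'because' -> in reference (ref count 1, used 1/1) -> match (matches: 1)
  'found' -> in reference (ref count 3, used 1/3) -> match (matches: 2)
  'found' -> in reference (ref count 3, used 2/3) -> match (matches: 3)
  'because' -> ref count 1 already used up (1/1) -> clipped, no match (matches: 3)
  'dances' -> not in reference -> no match (matches: 3)
  'because' -> ref count 1 already used up (1/1) -> clipped, no match (matches: 3)
Clipped matches: 3, Candidate length: 6
Precision = 3/6 = 1/2

1/2


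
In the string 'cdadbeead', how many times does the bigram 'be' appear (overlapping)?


Scanning 'cdadbeead' for bigram 'be':
  Position 0: 'cd' -> no
  Position 1: 'da' -> no
  Position 2: 'ad' -> no
  Position 3: 'db' -> no
  Position 4: 'be' -> MATCH
  Position 5: 'ee' -> no
  Position 6: 'ea' -> no
  Position 7: 'ad' -> no
Total matches: 1

1


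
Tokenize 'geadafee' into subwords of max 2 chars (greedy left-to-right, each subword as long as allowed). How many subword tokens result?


'geadafee' has 8 characters.
Chunking with max size 2:
  Chunk 1: 'ge' (positions 0-1)
  Chunk 2: 'ad' (positions 2-3)
  Chunk 3: 'af' (positions 4-5)
  Chunk 4: 'ee' (positions 6-7)
Total chunks: ceil(8 / 2) = 4

4


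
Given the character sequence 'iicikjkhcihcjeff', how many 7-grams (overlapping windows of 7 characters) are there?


String 'iicikjkhcihcjeff' has length L = 16.
Number of overlapping n-grams = L - n + 1
Substituting: 16 - 7 + 1 = 10

10


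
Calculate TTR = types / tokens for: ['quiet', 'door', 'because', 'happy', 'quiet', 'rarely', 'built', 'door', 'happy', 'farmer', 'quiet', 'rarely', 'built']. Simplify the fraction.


Tokens: 13
Unique types: ('because', 'built', 'door', 'farmer', 'happy', 'quiet', 'rarely') = 7
TTR = 7/13
Already in lowest terms.

7/13


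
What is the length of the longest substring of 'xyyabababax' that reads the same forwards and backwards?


Scanning 'xyyabababax' for palindromic substrings.
Substring at positions 3-9: 'abababa'.
Check: reverse('abababa') = 'abababa' -> palindrome confirmed.
Neighbouring characters ('y' / 'x') break symmetry, so it cannot extend further.
No longer palindromic substring exists; longest length = 7

7


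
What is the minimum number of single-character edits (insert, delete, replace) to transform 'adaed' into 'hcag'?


Building DP table for s1='adaed' (len 5) and s2='hcag' (len 4):
       h  c  a  g
    0  1  2  3  4
  a 1  1  2  2  3
  d 2  2  2  3  3
  a 3  3  3  2  3
  e 4  4  4  3  3
  d 5  5  5  4  4
Edit distance = dp[5][4] = 4

4


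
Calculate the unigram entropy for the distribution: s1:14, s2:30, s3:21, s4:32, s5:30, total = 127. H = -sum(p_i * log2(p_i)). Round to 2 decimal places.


Computing entropy H = -sum(p_i * log2(p_i)):
  s1: p = 14/127 = 0.1102, -p*log2(p) = 0.3507
  s2: p = 30/127 = 0.2362, -p*log2(p) = 0.4918
  s3: p = 21/127 = 0.1654, -p*log2(p) = 0.4293
  s4: p = 32/127 = 0.2520, -p*log2(p) = 0.5011
  s5: p = 30/127 = 0.2362, -p*log2(p) = 0.4918
H = sum of terms = 2.2647
Rounded to 2 decimals: 2.26

2.26


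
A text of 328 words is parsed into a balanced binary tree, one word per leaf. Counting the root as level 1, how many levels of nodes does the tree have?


In a balanced binary tree with n leaves the deepest leaf is ceil(log2(n)) edges below the root,
so counting node levels inclusive of root and leaves gives ceil(log2(n)) + 1 levels.
log2(328) = 8.3576
ceil(8.3576) = 9
levels = 9 + 1 = 10

10


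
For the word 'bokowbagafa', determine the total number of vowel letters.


Scanning each character of 'bokowbagafa':
  Position 1: 'b' -> consonant (running count: 0)
  Position 2: 'o' -> vowel (running count: 1)
  Position 3: 'k' -> consonant (running count: 1)
  Position 4: 'o' -> vowel (running count: 2)
  Position 5: 'w' -> consonant (running count: 2)
  Position 6: 'b' -> consonant (running count: 2)
  Position 7: 'a' -> vowel (running count: 3)
  Position 8: 'g' -> consonant (running count: 3)
  Position 9: 'a' -> vowel (running count: 4)
  Position 10: 'f' -> consonant (running count: 4)
  Position 11: 'a' -> vowel (running count: 5)
Total vowels: 5

5


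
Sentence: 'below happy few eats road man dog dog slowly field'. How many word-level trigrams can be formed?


Word trigrams from [10] words:
  Trigram 1: (below happy few)
  Trigram 2: (happy few eats)
  Trigram 3: (few eats road)
  Trigram 4: (eats road man)
  Trigram 5: (road man dog)
  Trigram 6: (man dog dog)
  Trigram 7: (dog dog slowly)
  Trigram 8: (dog slowly field)
Total word trigrams: 10 - 2 = 8

8


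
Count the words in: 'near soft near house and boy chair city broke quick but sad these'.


Counting words by splitting on spaces:
  Word 1: 'near'
  Word 2: 'soft'
  Word 3: 'near'
  Word 4: 'house'
  Word 5: 'and'
  Word 6: 'boy'
  Word 7: 'chair'
  Word 8: 'city'
  Word 9: 'broke'
  Word 10: 'quick'
  Word 11: 'but'
  Word 12: 'sad'
  Word 13: 'these'
Total words: 13

13


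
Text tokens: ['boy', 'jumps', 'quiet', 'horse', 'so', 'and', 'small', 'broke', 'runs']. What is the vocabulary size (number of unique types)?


Listing all tokens and tracking unique types:
  Token 1: 'boy' -> NEW (unique so far: 1)
  Token 2: 'jumps' -> NEW (unique so far: 2)
  Token 3: 'quiet' -> NEW (unique so far: 3)
  Token 4: 'horse' -> NEW (unique so far: 4)
  Token 5: 'so' -> NEW (unique so far: 5)
  Token 6: 'and' -> NEW (unique so far: 6)
  Token 7: 'small' -> NEW (unique so far: 7)
  Token 8: 'broke' -> NEW (unique so far: 8)
  Token 9: 'runs' -> NEW (unique so far: 9)
Unique types: ('and', 'boy', 'broke', 'horse', 'jumps', 'quiet', 'runs', 'small', 'so')
Vocabulary size: 9

9


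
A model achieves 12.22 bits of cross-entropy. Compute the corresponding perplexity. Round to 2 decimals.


Perplexity formula: PP = 2^H
H = 12.22
PP = 2^12.22
Decompose: 2^12.22 = 2^12 * 2^0.22
2^12 = 4096, 2^0.22 ~ 1.1647336
PP ~ 4096 * 1.1647336 = 4770.7488256
Rounded to 2 decimals: 4770.75

4770.75


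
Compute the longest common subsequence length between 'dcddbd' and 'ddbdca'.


DP table for LCS of 'dcddbd' and 'ddbdca':
       d  d  b  d  c  a
    0  0  0  0  0  0  0
  d 0  1  1  1  1  1  1
  c 0  1  1  1  1  2  2
  d 0  1  2  2  2  2  2
  d 0  1  2  2  3  3  3
  b 0  1  2  3  3  3  3
  d 0  1  2  3  4  4  4
LCS: 'ddbd'
LCS length = 4

4


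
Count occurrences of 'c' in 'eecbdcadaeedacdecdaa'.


Scanning 'eecbdcadaeedacdecdaa' for 'c':
  Position 2: 'c' -> MATCH (count: 1)
  Position 5: 'c' -> MATCH (count: 2)
  Position 13: 'c' -> MATCH (count: 3)
  Position 16: 'c' -> MATCH (count: 4)
Total occurrences of 'c': 4

4


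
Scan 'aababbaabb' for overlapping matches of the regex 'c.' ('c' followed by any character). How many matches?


Pattern: c. means 'c' followed by any character.
Scanning 'aababbaabb' position-by-position:
  Pos 0: window 'aa' -> no
  Pos 1: window 'ab' -> no
  Pos 2: window 'ba' -> no
  Pos 3: window 'ab' -> no
  Pos 4: window 'bb' -> no
  Pos 5: window 'ba' -> no
  Pos 6: window 'aa' -> no
  Pos 7: window 'ab' -> no
  Pos 8: window 'bb' -> no
  Pos 9: window 'b' -> no
Total matches: 0

0


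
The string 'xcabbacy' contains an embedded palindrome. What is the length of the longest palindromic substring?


Scanning 'xcabbacy' for palindromic substrings.
Substring at positions 1-6: 'cabbac'.
Check: reverse('cabbac') = 'cabbac' -> palindrome confirmed.
Neighbouring characters ('x' / 'y') break symmetry, so it cannot extend further.
No longer palindromic substring exists; longest length = 6

6


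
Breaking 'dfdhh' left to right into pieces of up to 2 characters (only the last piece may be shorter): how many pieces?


'dfdhh' has 5 characters.
Chunking with max size 2:
  Chunk 1: 'df' (positions 0-1)
  Chunk 2: 'dh' (positions 2-3)
  Chunk 3: 'h' (positions 4-4)
Total chunks: ceil(5 / 2) = 3

3


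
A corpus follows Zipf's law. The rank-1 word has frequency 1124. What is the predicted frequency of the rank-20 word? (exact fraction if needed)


Zipf's law: freq(rank) = f1 / rank
f1 = 1124, rank = 20
freq = 1124 / 20
GCD(1124, 20) = 4
Simplified: 281/5

281/5


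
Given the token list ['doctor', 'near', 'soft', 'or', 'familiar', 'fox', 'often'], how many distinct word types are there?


Listing all tokens and tracking unique types:
  Token 1: 'doctor' -> NEW (unique so far: 1)
  Token 2: 'near' -> NEW (unique so far: 2)
  Token 3: 'soft' -> NEW (unique so far: 3)
  Token 4: 'or' -> NEW (unique so far: 4)
  Token 5: 'familiar' -> NEW (unique so far: 5)
  Token 6: 'fox' -> NEW (unique so far: 6)
  Token 7: 'often' -> NEW (unique so far: 7)
Unique types: ('doctor', 'familiar', 'fox', 'near', 'often', 'or', 'soft')
Vocabulary size: 7

7


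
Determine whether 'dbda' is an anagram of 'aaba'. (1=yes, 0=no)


Sort characters of 'dbda': 'abdd'
Sort characters of 'aaba': 'aaab'
Sorted forms differ -> they are NOT anagrams
Result: 0

0


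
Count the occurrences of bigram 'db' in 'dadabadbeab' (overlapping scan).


Scanning 'dadabadbeab' for bigram 'db':
  Position 0: 'da' -> no
  Position 1: 'ad' -> no
  Position 2: 'da' -> no
  Position 3: 'ab' -> no
  Position 4: 'ba' -> no
  Position 5: 'ad' -> no
  Position 6: 'db' -> MATCH
  Position 7: 'be' -> no
  Position 8: 'ea' -> no
  Position 9: 'ab' -> no
Total matches: 1

1


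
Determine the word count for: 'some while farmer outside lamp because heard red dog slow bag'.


Counting words by splitting on spaces:
  Word 1: 'some'
  Word 2: 'while'
  Word 3: 'farmer'
  Word 4: 'outside'
  Word 5: 'lamp'
  Word 6: 'because'
  Word 7: 'heard'
  Word 8: 'red'
  Word 9: 'dog'
  Word 10: 'slow'
  Word 11: 'bag'
Total words: 11

11


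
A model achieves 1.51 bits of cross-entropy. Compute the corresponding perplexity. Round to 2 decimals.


Perplexity formula: PP = 2^H
H = 1.51
PP = 2^1.51
Decompose: 2^1.51 = 2^1 * 2^0.51
2^1 = 2, 2^0.51 ~ 1.4240502
PP ~ 2 * 1.4240502 = 2.8481004
Rounded to 2 decimals: 2.85

2.85


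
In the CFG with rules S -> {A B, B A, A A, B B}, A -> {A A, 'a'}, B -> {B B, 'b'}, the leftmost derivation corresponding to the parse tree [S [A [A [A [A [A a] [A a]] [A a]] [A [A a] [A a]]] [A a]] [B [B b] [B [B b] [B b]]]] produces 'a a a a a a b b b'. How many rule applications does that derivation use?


Every bracketed nonterminal node [X ...] in the tree is produced by exactly one rule application.
Reading the tree off as a leftmost derivation:
  Step 1: S  =>  A B   (applied S -> A B)
  Step 2: A B  =>  A A B   (applied A -> A A)
  Step 3: A A B  =>  A A A B   (applied A -> A A)
  Step 4: A A A B  =>  A A A A B   (applied A -> A A)
  Step 5: A A A A B  =>  A A A A A B   (applied A -> A A)
  Step 6: A A A A A B  =>  a A A A A B   (applied A -> a)
  Step 7: a A A A A B  =>  a a A A A B   (applied A -> a)
  Step 8: a a A A A B  =>  a a a A A B   (applied A -> a)
  Step 9: a a a A A B  =>  a a a A A A B   (applied A -> A A)
  Step 10: a a a A A A B  =>  a a a a A A B   (applied A -> a)
  Step 11: a a a a A A B  =>  a a a a a A B   (applied A -> a)
  Step 12: a a a a a A B  =>  a a a a a a B   (applied A -> a)
  Step 13: a a a a a a B  =>  a a a a a a B B   (applied B -> B B)
  Step 14: a a a a a a B B  =>  a a a a a a b B   (applied B -> b)
  Step 15: a a a a a a b B  =>  a a a a a a b B B   (applied B -> B B)
  Step 16: a a a a a a b B B  =>  a a a a a a b b B   (applied B -> b)
  Step 17: a a a a a a b b B  =>  a a a a a a b b b   (applied B -> b)
Final yield: a a a a a a b b b
Total rewrite steps: 17

17


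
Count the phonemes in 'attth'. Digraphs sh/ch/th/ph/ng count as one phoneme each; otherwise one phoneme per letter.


Parsing 'attth' greedily, digraphs first:
  'a' -> vowel phoneme (phonemes so far: 1)
  't' -> consonant phoneme (phonemes so far: 2)
  't' -> consonant phoneme (phonemes so far: 3)
  'th' -> digraph (1 consonant phoneme) (phonemes so far: 4)
Total phonemes: 4

4


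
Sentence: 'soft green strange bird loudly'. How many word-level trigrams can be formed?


Word trigrams from [5] words:
  Trigram 1: (soft green strange)
  Trigram 2: (green strange bird)
  Trigram 3: (strange bird loudly)
Total word trigrams: 5 - 2 = 3

3


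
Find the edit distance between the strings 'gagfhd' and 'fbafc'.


Building DP table for s1='gagfhd' (len 6) and s2='fbafc' (len 5):
       f  b  a  f  c
    0  1  2  3  4  5
  g 1  1  2  3  4  5
  a 2  2  2  2  3  4
  g 3  3  3  3  3  4
  f 4  3  4  4  3  4
  h 5  4  4  5  4  4
  d 6  5  5  5  5  5
Edit distance = dp[6][5] = 5

5


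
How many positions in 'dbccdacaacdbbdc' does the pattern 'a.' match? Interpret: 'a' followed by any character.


Pattern: a. means 'a' followed by any character.
Scanning 'dbccdacaacdbbdc' position-by-position:
  Pos 0: window 'db' -> no
  Pos 1: window 'bc' -> no
  Pos 2: window 'cc' -> no
  Pos 3: window 'cd' -> no
  Pos 4: window 'da' -> no
  Pos 5: window 'ac' -> MATCH
  Pos 6: window 'ca' -> no
  Pos 7: window 'aa' -> MATCH
  Pos 8: window 'ac' -> MATCH
  Pos 9: window 'cd' -> no
  Pos 10: window 'db' -> no
  Pos 11: window 'bb' -> no
  Pos 12: window 'bd' -> no
  Pos 13: window 'dc' -> no
  Pos 14: window 'c' -> no
Total matches: 3

3


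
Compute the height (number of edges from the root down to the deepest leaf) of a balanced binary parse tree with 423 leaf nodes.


In a balanced binary tree with n leaves the deepest leaf is ceil(log2(n)) edges below the root.
log2(423) = 8.7245
ceil(8.7245) = 9
height (edges) = 9

9


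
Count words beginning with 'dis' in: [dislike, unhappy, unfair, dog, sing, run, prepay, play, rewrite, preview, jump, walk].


Checking each word for prefix 'dis':
  'dislike' -> YES, starts with 'dis' (count: 1)
  'unhappy' -> no (count: 1)
  'unfair' -> no (count: 1)
  'dog' -> no (count: 1)
  'sing' -> no (count: 1)
  'run' -> no (count: 1)
  'prepay' -> no (count: 1)
  'play' -> no (count: 1)
  'rewrite' -> no (count: 1)
  'preview' -> no (count: 1)
  'jump' -> no (count: 1)
  'walk' -> no (count: 1)
Total with prefix 'dis': 1

1


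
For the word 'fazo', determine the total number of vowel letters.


Scanning each character of 'fazo':
  Position 1: 'f' -> consonant (running count: 0)
  Position 2: 'a' -> vowel (running count: 1)
  Position 3: 'z' -> consonant (running count: 1)
  Position 4: 'o' -> vowel (running count: 2)
Total vowels: 2

2


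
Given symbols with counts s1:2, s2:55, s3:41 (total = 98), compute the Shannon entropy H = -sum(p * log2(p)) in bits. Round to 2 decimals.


Computing entropy H = -sum(p_i * log2(p_i)):
  s1: p = 2/98 = 0.0204, -p*log2(p) = 0.1146
  s2: p = 55/98 = 0.5612, -p*log2(p) = 0.4677
  s3: p = 41/98 = 0.4184, -p*log2(p) = 0.5260
H = sum of terms = 1.1083
Rounded to 2 decimals: 1.11

1.11


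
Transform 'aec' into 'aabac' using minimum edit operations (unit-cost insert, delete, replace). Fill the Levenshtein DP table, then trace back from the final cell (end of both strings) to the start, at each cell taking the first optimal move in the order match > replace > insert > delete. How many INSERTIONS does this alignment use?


Edit distance = 3. Backtracking from cell (3, 5) with preference match > replace > insert > delete,
then listing the resulting alignment 'aec' -> 'aabac' left to right:
  Step 1: insert 'a' [insertion #1]
  Step 2: keep 'a'
  Step 3: insert 'b' [insertion #2]
  Step 4: replace e->a
  Step 5: keep 'c'
Total insertions: 2

2


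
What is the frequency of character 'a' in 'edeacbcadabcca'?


Scanning 'edeacbcadabcca' for 'a':
  Position 3: 'a' -> MATCH (count: 1)
  Position 7: 'a' -> MATCH (count: 2)
  Position 9: 'a' -> MATCH (count: 3)
  Position 13: 'a' -> MATCH (count: 4)
Total occurrences of 'a': 4

4


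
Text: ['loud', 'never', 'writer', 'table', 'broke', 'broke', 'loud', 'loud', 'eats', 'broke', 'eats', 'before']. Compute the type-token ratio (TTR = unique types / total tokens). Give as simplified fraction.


Tokens: 12
Unique types: ('before', 'broke', 'eats', 'loud', 'never', 'table', 'writer') = 7
TTR = 7/12
Already in lowest terms.

7/12


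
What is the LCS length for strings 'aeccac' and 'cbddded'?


DP table for LCS of 'aeccac' and 'cbddded':
       c  b  d  d  d  e  d
    0  0  0  0  0  0  0  0
  a 0  0  0  0  0  0  0  0
  e 0  0  0  0  0  0  1  1
  c 0  1  1  1  1  1  1  1
  c 0  1  1  1  1  1  1  1
  a 0  1  1  1  1  1  1  1
  c 0  1  1  1  1  1  1  1
LCS: 'e'
LCS length = 1

1


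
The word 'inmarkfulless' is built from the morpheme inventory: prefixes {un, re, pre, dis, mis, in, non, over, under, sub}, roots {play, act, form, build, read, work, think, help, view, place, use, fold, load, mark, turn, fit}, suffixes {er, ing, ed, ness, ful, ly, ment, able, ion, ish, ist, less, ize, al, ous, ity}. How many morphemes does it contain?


Segmenting 'inmarkfulless' against the inventory:
  'in' -> prefix (morpheme 1)
  'mark' -> root (morpheme 2)
  'ful' -> suffix (morpheme 3)
  'less' -> suffix (morpheme 4)
Total morphemes: 4

4


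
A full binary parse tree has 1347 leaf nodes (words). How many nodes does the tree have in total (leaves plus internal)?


Leaf nodes (terminals): 1347
Internal nodes = n - 1 = 1347 - 1 = 1346
Total = leaves + internal = 1347 + 1346 = 2693

2693


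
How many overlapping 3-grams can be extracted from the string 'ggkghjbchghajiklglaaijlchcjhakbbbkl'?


String 'ggkghjbchghajiklglaaijlchcjhakbbbkl' has length L = 35.
Number of overlapping n-grams = L - n + 1
Substituting: 35 - 3 + 1 = 33

33


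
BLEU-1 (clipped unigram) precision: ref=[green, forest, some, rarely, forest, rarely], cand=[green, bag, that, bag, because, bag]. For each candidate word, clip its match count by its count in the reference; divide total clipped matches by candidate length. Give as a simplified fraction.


Reference word counts: {'forest': 2, 'green': 1, 'rarely': 2, 'some': 1}
Checking each candidate word (with clipping):
  'green' -> in reference (ref count 1, used 1/1) -> match (matches: 1)
  'bag' -> not in reference -> no match (matches: 1)
  'that' -> not in reference -> no match (matches: 1)
  'bag' -> not in reference -> no match (matches: 1)
  'because' -> not in reference -> no match (matches: 1)
  'bag' -> not in reference -> no match (matches: 1)
Clipped matches: 1, Candidate length: 6
Precision = 1/6

1/6


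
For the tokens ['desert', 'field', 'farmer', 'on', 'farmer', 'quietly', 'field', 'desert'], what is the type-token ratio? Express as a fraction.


Tokens: 8
Unique types: ('desert', 'farmer', 'field', 'on', 'quietly') = 5
TTR = 5/8
Already in lowest terms.

5/8


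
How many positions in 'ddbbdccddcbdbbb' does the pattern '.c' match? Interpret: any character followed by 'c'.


Pattern: .c means any character followed by 'c'.
Scanning 'ddbbdccddcbdbbb' position-by-position:
  Pos 0: window 'dd' -> no
  Pos 1: window 'db' -> no
  Pos 2: window 'bb' -> no
  Pos 3: window 'bd' -> no
  Pos 4: window 'dc' -> MATCH
  Pos 5: window 'cc' -> MATCH
  Pos 6: window 'cd' -> no
  Pos 7: window 'dd' -> no
  Pos 8: window 'dc' -> MATCH
  Pos 9: window 'cb' -> no
  Pos 10: window 'bd' -> no
  Pos 11: window 'db' -> no
  Pos 12: window 'bb' -> no
  Pos 13: window 'bb' -> no
  Pos 14: window 'b' -> no
Total matches: 3

3


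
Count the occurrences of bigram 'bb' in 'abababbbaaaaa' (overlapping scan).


Scanning 'abababbbaaaaa' for bigram 'bb':
  Position 0: 'ab' -> no
  Position 1: 'ba' -> no
  Position 2: 'ab' -> no
  Position 3: 'ba' -> no
  Position 4: 'ab' -> no
  Position 5: 'bb' -> MATCH
  Position 6: 'bb' -> MATCH
  Position 7: 'ba' -> no
  Position 8: 'aa' -> no
  Position 9: 'aa' -> no
  Position 10: 'aa' -> no
  Position 11: 'aa' -> no
Total matches: 2

2


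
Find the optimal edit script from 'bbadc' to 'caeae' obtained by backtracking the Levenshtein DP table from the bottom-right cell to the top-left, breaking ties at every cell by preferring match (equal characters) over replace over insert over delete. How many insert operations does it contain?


Edit distance = 5. Backtracking from cell (5, 5) with preference match > replace > insert > delete,
then listing the resulting alignment 'bbadc' -> 'caeae' left to right:
  Step 1: replace b->c
  Step 2: replace b->a
  Step 3: replace a->e
  Step 4: replace d->a
  Step 5: replace c->e
Total insertions: 0

0


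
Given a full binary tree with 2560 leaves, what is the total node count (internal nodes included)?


Leaf nodes (terminals): 2560
Internal nodes = n - 1 = 2560 - 1 = 2559
Total = leaves + internal = 2560 + 2559 = 5119

5119


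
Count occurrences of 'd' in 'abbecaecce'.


Scanning 'abbecaecce' for 'd':
  No matches found.
Total occurrences of 'd': 0

0


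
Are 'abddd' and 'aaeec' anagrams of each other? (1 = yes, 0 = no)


Sort characters of 'abddd': 'abddd'
Sort characters of 'aaeec': 'aacee'
Sorted forms differ -> they are NOT anagrams
Result: 0

0


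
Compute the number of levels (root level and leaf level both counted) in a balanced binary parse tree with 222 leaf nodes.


In a balanced binary tree with n leaves the deepest leaf is ceil(log2(n)) edges below the root,
so counting node levels inclusive of root and leaves gives ceil(log2(n)) + 1 levels.
log2(222) = 7.7944
ceil(7.7944) = 8
levels = 8 + 1 = 9

9


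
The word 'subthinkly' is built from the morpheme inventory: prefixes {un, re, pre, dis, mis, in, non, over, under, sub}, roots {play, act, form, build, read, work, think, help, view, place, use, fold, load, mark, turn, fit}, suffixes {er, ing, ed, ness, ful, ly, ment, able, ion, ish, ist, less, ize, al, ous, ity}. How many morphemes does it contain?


Segmenting 'subthinkly' against the inventory:
  'sub' -> prefix (morpheme 1)
  'think' -> root (morpheme 2)
  'ly' -> suffix (morpheme 3)
Total morphemes: 3

3


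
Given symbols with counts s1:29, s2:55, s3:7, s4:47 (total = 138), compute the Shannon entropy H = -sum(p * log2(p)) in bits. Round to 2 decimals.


Computing entropy H = -sum(p_i * log2(p_i)):
  s1: p = 29/138 = 0.2101, -p*log2(p) = 0.4729
  s2: p = 55/138 = 0.3986, -p*log2(p) = 0.5289
  s3: p = 7/138 = 0.0507, -p*log2(p) = 0.2182
  s4: p = 47/138 = 0.3406, -p*log2(p) = 0.5292
H = sum of terms = 1.7492
Rounded to 2 decimals: 1.75

1.75


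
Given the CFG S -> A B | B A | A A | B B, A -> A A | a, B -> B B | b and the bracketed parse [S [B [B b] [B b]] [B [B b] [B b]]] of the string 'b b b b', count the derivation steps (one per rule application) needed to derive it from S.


Every bracketed nonterminal node [X ...] in the tree is produced by exactly one rule application.
Reading the tree off as a leftmost derivation:
  Step 1: S  =>  B B   (applied S -> B B)
  Step 2: B B  =>  B B B   (applied B -> B B)
  Step 3: B B B  =>  b B B   (applied B -> b)
  Step 4: b B B  =>  b b B   (applied B -> b)
  Step 5: b b B  =>  b b B B   (applied B -> B B)
  Step 6: b b B B  =>  b b b B   (applied B -> b)
  Step 7: b b b B  =>  b b b b   (applied B -> b)
Final yield: b b b b
Total rewrite steps: 7

7


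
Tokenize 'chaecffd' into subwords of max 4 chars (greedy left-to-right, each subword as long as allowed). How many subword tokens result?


'chaecffd' has 8 characters.
Chunking with max size 4:
  Chunk 1: 'chae' (positions 0-3)
  Chunk 2: 'cffd' (positions 4-7)
Total chunks: ceil(8 / 4) = 2

2


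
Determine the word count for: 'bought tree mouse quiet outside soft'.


Counting words by splitting on spaces:
  Word 1: 'bought'
  Word 2: 'tree'
  Word 3: 'mouse'
  Word 4: 'quiet'
  Word 5: 'outside'
  Word 6: 'soft'
Total words: 6

6


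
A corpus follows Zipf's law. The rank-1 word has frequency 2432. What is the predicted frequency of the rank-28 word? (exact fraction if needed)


Zipf's law: freq(rank) = f1 / rank
f1 = 2432, rank = 28
freq = 2432 / 28
GCD(2432, 28) = 4
Simplified: 608/7

608/7


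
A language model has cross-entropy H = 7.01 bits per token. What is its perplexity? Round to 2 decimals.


Perplexity formula: PP = 2^H
H = 7.01
PP = 2^7.01
Decompose: 2^7.01 = 2^7 * 2^0.01
2^7 = 128, 2^0.01 ~ 1.0069556
PP ~ 128 * 1.0069556 = 128.8903168
Rounded to 2 decimals: 128.89

128.89


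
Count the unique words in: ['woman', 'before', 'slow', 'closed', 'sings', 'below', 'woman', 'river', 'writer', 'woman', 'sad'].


Listing all tokens and tracking unique types:
  Token 1: 'woman' -> NEW (unique so far: 1)
  Token 2: 'before' -> NEW (unique so far: 2)
  Token 3: 'slow' -> NEW (unique so far: 3)
  Token 4: 'closed' -> NEW (unique so far: 4)
  Token 5: 'sings' -> NEW (unique so far: 5)
  Token 6: 'below' -> NEW (unique so far: 6)
  Token 7: 'woman' -> duplicate (unique so far: 6)
  Token 8: 'river' -> NEW (unique so far: 7)
  Token 9: 'writer' -> NEW (unique so far: 8)
  Token 10: 'woman' -> duplicate (unique so far: 8)
  Token 11: 'sad' -> NEW (unique so far: 9)
Unique types: ('before', 'below', 'closed', 'river', 'sad', 'sings', 'slow', 'woman', 'writer')
Vocabulary size: 9

9


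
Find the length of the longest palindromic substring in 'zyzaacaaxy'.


Scanning 'zyzaacaaxy' for palindromic substrings.
Substring at positions 3-7: 'aacaa'.
Check: reverse('aacaa') = 'aacaa' -> palindrome confirmed.
Neighbouring characters ('z' / 'x') break symmetry, so it cannot extend further.
No longer palindromic substring exists; longest length = 5

5


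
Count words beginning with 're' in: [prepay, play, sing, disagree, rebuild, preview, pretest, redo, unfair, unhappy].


Checking each word for prefix 're':
  'prepay' -> no (count: 0)
  'play' -> no (count: 0)
  'sing' -> no (count: 0)
  'disagree' -> no (count: 0)
  'rebuild' -> YES, starts with 're' (count: 1)
  'preview' -> no (count: 1)
  'pretest' -> no (count: 1)
  'redo' -> YES, starts with 're' (count: 2)
  'unfair' -> no (count: 2)
  'unhappy' -> no (count: 2)
Total with prefix 're': 2

2


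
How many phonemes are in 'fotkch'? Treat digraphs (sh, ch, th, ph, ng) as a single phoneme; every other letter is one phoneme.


Parsing 'fotkch' greedily, digraphs first:
  'f' -> consonant phoneme (phonemes so far: 1)
  'o' -> vowel phoneme (phonemes so far: 2)
  't' -> consonant phoneme (phonemes so far: 3)
  'k' -> consonant phoneme (phonemes so far: 4)
  'ch' -> digraph (1 consonant phoneme) (phonemes so far: 5)
Total phonemes: 5

5


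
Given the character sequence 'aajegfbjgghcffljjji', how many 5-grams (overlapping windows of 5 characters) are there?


String 'aajegfbjgghcffljjji' has length L = 19.
Number of overlapping n-grams = L - n + 1
Substituting: 19 - 5 + 1 = 15

15


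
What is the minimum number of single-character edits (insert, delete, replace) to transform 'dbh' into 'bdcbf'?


Building DP table for s1='dbh' (len 3) and s2='bdcbf' (len 5):
       b  d  c  b  f
    0  1  2  3  4  5
  d 1  1  1  2  3  4
  b 2  1  2  2  2  3
  h 3  2  2  3  3  3
Edit distance = dp[3][5] = 3

3


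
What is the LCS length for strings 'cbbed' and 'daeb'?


DP table for LCS of 'cbbed' and 'daeb':
       d  a  e  b
    0  0  0  0  0
  c 0  0  0  0  0
  b 0  0  0  0  1
  b 0  0  0  0  1
  e 0  0  0  1  1
  d 0  1  1  1  1
LCS: 'b'
LCS length = 1

1


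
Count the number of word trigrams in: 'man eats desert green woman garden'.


Word trigrams from [6] words:
  Trigram 1: (man eats desert)
  Trigram 2: (eats desert green)
  Trigram 3: (desert green woman)
  Trigram 4: (green woman garden)
Total word trigrams: 6 - 2 = 4

4


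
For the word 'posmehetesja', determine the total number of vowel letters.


Scanning each character of 'posmehetesja':
  Position 1: 'p' -> consonant (running count: 0)
  Position 2: 'o' -> vowel (running count: 1)
  Position 3: 's' -> consonant (running count: 1)
  Position 4: 'm' -> consonant (running count: 1)
  Position 5: 'e' -> vowel (running count: 2)
  Position 6: 'h' -> consonant (running count: 2)
  Position 7: 'e' -> vowel (running count: 3)
  Position 8: 't' -> consonant (running count: 3)
  Position 9: 'e' -> vowel (running count: 4)
  Position 10: 's' -> consonant (running count: 4)
  Position 11: 'j' -> consonant (running count: 4)
  Position 12: 'a' -> vowel (running count: 5)
Total vowels: 5

5
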